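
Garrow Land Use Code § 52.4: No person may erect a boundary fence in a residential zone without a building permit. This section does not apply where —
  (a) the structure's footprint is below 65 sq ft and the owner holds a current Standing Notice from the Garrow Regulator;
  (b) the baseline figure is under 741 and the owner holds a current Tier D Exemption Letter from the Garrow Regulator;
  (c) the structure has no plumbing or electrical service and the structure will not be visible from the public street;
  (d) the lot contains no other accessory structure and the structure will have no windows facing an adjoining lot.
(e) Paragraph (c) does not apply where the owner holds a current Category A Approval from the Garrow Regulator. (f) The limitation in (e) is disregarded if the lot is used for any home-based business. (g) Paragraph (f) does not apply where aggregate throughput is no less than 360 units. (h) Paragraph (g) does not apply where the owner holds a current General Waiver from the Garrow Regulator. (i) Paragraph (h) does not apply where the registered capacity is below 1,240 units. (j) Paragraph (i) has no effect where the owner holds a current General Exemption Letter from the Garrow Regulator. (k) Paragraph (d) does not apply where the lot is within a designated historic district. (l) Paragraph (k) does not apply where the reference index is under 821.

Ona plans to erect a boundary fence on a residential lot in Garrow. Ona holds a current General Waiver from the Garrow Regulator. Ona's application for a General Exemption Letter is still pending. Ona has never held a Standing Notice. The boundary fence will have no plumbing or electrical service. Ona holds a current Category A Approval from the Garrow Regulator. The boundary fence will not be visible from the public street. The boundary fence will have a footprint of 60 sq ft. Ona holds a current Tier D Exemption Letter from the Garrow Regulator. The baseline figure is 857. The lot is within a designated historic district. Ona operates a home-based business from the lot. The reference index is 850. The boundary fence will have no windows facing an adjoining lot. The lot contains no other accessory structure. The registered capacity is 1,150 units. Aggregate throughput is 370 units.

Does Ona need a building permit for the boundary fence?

Exception (a) fails — the Standing Notice is not current.
Exception (b) does not apply: the baseline figure is 857, not under 741.
Exception (c): there is no plumbing or electrical service; the structure will not be visible from the street — every condition holds. But: (e) applies — a current Category A Approval is held. (f) operates (a home-based business operates on the lot), but yields to (g): (g) applies — aggregate throughput is 370 units, meeting the 360 units threshold. (h) would limit (g) — a current General Waiver is held — but (i) sets (h) aside: (i) operates against (h): the registered capacity is 1,150 units, below the 1,240 units limit. (j) is not triggered (there is no General Exemption Letter in force), so (i) stands. Exception (c) does not apply.
All of (d)'s requirements are met (the lot has no other accessory structure; no windows face an adjoining lot). But applying paragraphs (k)–(l): (k) is engaged — the lot is in a historic district. (l), which would lift (k), is not engaged — the reference index is 850, not under 821. (d) is therefore removed.
No exception applies. The general rule governs.

Yes — Ona must obtain a building permit.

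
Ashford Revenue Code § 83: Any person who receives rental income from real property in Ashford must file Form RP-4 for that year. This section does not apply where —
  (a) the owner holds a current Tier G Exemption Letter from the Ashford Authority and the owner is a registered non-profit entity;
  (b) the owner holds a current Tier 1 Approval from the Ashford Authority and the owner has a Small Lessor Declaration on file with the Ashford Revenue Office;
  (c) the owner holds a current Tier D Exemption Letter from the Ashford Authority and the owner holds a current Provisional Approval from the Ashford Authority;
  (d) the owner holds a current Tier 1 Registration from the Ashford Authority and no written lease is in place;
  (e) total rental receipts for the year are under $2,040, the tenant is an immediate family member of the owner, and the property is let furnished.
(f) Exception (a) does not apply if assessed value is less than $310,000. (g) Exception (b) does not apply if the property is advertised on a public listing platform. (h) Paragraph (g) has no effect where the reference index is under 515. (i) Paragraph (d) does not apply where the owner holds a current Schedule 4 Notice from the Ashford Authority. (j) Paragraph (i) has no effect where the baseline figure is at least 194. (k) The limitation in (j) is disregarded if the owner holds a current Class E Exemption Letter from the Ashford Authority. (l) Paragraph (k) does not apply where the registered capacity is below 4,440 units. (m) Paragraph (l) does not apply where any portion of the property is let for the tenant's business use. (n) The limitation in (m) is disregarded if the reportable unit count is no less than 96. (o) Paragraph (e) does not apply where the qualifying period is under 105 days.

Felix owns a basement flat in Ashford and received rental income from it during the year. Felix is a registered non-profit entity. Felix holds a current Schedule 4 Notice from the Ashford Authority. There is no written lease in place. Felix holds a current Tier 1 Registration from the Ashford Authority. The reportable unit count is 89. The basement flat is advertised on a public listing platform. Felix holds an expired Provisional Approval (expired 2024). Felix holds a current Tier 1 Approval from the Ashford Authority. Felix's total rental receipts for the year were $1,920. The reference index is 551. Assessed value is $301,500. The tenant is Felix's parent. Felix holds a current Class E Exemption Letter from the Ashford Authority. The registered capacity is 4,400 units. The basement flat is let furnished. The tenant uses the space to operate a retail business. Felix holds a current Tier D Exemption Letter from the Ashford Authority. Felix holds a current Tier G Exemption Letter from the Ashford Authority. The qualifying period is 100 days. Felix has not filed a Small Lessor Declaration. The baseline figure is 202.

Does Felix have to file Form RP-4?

Exception (a)'s conditions are all satisfied: a current Tier G Exemption Letter is held; Felix is a registered non-profit. But applying paragraph (f): (f) operates — assessed value is $301,500, less than the $310,000 limit. Exception (a) does not apply.
Exception (b) requires that the owner has a Small Lessor Declaration on file with the Ashford Revenue Office; but no Small Lessor Declaration is on file, so (b) is unavailable.
Exception (c) does not apply: the Provisional Approval is not current.
Exception (d) is satisfied on its face — a current Tier 1 Registration is held; there is no written lease. But applying paragraphs (i)–(n): (i) operates against (d): a current Schedule 4 Notice is held. (j) applies (the baseline figure is 202, meeting the 194 threshold), but is overridden by (k): (k) operates against (j): a current Class E Exemption Letter is held. (l) would limit (k) — the registered capacity is 4,400 units, below the 4,440 units limit — but (m) sets (l) aside: (m) operates — the space is let for business use. (n) is not triggered (the reportable unit count is 89, short of 96), so (m) stands. (d) is therefore removed.
Exception (e) is satisfied on its face — total rental receipts for the year are $1,920, under the $2,040 limit; the tenant is an immediate family member; the property is let furnished. But applying paragraph (o): (o) operates — the qualifying period is 100 days, under the 105 days limit. So (e) is unavailable.
No exception is made out. Felix falls within the general rule.

Yes — Felix must file Form RP-4.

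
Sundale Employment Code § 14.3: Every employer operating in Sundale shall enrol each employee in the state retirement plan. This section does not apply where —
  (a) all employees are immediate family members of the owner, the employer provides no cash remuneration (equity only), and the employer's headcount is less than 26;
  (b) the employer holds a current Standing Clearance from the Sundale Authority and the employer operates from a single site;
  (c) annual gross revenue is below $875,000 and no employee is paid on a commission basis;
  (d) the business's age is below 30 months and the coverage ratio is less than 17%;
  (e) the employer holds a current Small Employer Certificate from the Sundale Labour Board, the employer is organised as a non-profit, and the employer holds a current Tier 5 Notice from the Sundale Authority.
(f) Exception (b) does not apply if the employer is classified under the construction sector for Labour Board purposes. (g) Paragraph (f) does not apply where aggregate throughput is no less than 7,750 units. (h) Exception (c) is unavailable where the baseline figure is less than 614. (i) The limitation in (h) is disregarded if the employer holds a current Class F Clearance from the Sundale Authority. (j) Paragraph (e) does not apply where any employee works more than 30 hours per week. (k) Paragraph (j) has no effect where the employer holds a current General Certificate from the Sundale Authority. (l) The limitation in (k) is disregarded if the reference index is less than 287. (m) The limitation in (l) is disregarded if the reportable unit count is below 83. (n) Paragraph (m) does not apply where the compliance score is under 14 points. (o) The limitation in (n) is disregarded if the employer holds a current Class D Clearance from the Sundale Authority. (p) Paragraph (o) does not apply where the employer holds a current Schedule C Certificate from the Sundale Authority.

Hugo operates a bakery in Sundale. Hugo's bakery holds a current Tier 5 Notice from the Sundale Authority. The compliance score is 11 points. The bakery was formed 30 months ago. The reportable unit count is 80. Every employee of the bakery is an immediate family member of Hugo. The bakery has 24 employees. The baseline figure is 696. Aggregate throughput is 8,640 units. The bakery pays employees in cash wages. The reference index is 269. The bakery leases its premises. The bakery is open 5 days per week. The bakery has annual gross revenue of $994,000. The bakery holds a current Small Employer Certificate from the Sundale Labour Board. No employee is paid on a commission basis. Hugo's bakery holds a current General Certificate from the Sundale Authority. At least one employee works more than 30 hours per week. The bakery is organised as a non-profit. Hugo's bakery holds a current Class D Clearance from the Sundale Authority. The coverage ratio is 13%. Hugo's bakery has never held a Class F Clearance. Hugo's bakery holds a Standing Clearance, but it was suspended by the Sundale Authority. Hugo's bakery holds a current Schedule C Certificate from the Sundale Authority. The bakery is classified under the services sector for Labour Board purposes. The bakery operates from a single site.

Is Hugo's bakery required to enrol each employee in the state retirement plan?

Exception (a) fails — employees are paid cash wages.
Exception (b) fails — the Standing Clearance is not current.
Exception (c) fails — annual gross revenue is $994,000, not below $875,000.
Exception (d) requires that the business's age is below 30 months; but the business's age is 30 months, not below 30 months, so (d) is unavailable.
Exception (e)'s conditions are all satisfied: a current Small Employer Certificate is held; the employer is a non-profit; a current Tier 5 Notice is held. However, paragraphs (j)–(p) must be considered: (j) operates against (e): at least one employee exceeds 30 hours/week. (k) applies (a current General Certificate is held), but is overridden by (l): (l) operates against (k): the reference index is 269, less than the 287 limit. (m) would limit (l) — the reportable unit count is 80, below the 83 limit — but (n) sets (m) aside: (n) operates against (m): the compliance score is 11 points, under the 14 points limit. (o) operates (a current Class D Clearance is held), but is itself disapplied by (p): (p) operates against (o): a current Schedule C Certificate is held. So (e) is unavailable.
None of the exceptions is available; § 14.3 applies in full.

Yes — Hugo's bakery must enrol each employee in the state retirement plan.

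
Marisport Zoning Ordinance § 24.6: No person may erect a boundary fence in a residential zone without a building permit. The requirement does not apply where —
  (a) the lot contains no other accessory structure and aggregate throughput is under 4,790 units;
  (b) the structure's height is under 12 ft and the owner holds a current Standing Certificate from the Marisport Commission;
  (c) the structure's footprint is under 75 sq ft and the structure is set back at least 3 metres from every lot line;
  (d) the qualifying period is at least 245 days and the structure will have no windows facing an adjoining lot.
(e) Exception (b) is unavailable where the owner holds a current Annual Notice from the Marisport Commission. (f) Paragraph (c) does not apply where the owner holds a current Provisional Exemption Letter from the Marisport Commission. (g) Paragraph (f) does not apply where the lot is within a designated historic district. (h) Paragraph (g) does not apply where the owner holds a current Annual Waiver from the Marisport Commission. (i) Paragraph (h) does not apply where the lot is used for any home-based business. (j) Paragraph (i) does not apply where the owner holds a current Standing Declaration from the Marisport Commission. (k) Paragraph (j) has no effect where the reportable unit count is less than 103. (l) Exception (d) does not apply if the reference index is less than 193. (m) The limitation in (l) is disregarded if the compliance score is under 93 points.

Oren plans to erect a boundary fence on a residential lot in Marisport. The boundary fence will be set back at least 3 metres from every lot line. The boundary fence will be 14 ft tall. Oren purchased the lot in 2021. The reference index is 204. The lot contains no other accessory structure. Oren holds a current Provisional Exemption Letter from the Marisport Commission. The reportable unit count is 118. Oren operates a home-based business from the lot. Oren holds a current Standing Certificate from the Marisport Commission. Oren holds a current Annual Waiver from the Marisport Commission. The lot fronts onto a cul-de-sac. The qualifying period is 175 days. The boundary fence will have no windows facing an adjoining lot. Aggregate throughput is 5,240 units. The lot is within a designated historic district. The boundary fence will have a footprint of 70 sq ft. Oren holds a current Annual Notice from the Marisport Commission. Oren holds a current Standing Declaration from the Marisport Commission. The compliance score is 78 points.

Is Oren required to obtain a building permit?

Yes — Oren must obtain a building permit.

Exception (a) requires that aggregate throughput is under 4,790 units; but aggregate throughput is 5,240 units, not under 4,790 units, so (a) is unavailable.
Exception (b) fails — the structure's height is 14 ft, not under 12 ft.
Exception (c): the structure's footprint is 70 sq ft, under the 75 sq ft limit; the setback is at least 3 m on every side — every condition holds. Turning to paragraphs (f)–(k): (f) operates against (c): a current Provisional Exemption Letter is held. (g) would limit (f) — the lot is in a historic district — but (h) sets (g) aside: (h) operates against (g): a current Annual Waiver is held. (i) would limit (h) — a home-based business operates on the lot — but (j) sets (i) aside: (j) operates against (i): a current Standing Declaration is held. (k), which would lift (j), is not engaged — the reportable unit count is 118, not less than 103. (c) is therefore removed.
Exception (d) fails — the qualifying period is 175 days, short of 245 days.
No exception is made out. Oren falls within the general rule.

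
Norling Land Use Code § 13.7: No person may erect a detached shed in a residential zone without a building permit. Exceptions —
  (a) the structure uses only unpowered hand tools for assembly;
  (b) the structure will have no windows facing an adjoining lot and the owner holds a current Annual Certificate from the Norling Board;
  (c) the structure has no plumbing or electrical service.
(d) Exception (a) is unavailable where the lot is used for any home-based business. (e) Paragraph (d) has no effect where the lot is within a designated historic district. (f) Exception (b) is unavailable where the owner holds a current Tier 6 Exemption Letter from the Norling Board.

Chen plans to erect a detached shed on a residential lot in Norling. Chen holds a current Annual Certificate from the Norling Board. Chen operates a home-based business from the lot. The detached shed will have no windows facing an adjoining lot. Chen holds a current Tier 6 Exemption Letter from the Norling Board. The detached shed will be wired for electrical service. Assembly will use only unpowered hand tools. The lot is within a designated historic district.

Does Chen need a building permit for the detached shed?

Exception (a)'s conditions are all satisfied: assembly uses only hand tools. Under paragraphs (d)–(e): (d) would limit (a) — a home-based business operates on the lot — but (e) sets (d) aside: (e) operates against (d): the lot is in a historic district. (a) remains available.
Exception (b)'s conditions are all satisfied: no windows face an adjoining lot; a current Annual Certificate is held. But: (f) operates against (b): a current Tier 6 Exemption Letter is held. (b) is therefore removed.
Exception (c) requires that the structure has no plumbing or electrical service; but electrical service is planned, so (c) is unavailable.

No — exception (a) applies; Chen does not need a building permit.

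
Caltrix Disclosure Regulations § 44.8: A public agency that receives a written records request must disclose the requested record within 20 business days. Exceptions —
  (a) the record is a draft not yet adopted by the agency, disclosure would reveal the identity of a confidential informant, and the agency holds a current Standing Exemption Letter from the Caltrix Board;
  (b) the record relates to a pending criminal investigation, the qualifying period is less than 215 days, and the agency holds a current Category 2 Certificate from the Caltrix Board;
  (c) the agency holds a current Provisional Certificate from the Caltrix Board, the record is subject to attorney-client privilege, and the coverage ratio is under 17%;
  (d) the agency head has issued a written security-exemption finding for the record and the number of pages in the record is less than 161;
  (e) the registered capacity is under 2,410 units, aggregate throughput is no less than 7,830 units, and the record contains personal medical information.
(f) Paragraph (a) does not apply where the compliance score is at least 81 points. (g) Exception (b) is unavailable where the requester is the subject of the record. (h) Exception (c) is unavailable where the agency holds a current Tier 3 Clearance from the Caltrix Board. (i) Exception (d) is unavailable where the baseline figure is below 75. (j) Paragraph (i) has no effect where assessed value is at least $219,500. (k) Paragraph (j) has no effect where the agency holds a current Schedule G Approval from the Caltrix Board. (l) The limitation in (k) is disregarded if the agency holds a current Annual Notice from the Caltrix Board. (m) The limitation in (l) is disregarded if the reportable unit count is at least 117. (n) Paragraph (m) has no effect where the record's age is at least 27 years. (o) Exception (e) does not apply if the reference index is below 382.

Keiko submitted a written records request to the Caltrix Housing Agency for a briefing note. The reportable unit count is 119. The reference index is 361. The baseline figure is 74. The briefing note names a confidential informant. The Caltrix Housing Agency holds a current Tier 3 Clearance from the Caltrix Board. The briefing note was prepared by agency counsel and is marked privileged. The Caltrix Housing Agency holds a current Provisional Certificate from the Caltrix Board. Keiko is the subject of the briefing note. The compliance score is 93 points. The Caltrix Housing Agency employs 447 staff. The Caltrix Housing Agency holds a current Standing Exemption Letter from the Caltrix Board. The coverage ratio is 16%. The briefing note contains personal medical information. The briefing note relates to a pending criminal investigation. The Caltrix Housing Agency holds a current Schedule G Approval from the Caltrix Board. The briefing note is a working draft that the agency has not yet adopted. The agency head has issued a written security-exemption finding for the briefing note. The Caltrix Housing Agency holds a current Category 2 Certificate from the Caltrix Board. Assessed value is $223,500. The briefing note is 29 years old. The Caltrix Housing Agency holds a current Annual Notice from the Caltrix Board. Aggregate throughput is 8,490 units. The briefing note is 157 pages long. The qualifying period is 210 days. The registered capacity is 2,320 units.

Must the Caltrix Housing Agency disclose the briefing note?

No — exception (d) applies; the Caltrix Housing Agency is not required to disclose the briefing note.

Exception (a) is satisfied on its face — the briefing note is an unadopted draft; the briefing note names a confidential informant; a current Standing Exemption Letter is held. Turning to paragraph (f): (f) is triggered — the compliance score is 93 points, meeting the 81 points threshold. Exception (a) does not apply.
Exception (b)'s conditions are all satisfied: the briefing note relates to a pending investigation; the qualifying period is 210 days, less than the 215 days limit; a current Category 2 Certificate is held. Turning to paragraph (g): (g) operates against (b): Keiko is the subject of the briefing note. So (b) is unavailable.
All of (c)'s requirements are met (a current Provisional Certificate is held; the briefing note is privileged; the coverage ratio is 16%, under the 17% limit). Turning to paragraph (h): (h) operates against (c): a current Tier 3 Clearance is held. So (c) is unavailable.
Exception (d)'s conditions are all satisfied: a written security-exemption finding has been issued; the number of pages in the record is 157, less than the 161 limit. Applying paragraphs (i)–(n): (i) applies (the baseline figure is 74, below the 75 limit), but yields to (j): (j) operates against (i): assessed value is $223,500, meeting the $219,500 threshold. (k) applies (a current Schedule G Approval is held), but is overridden by (l): (l) is triggered — a current Annual Notice is held. (m) would limit (l) — the reportable unit count is 119, meeting the 117 threshold — but (n) sets (m) aside: (n) applies — the record's age is 29 years, meeting the 27 years threshold. Exception (d) stands.
Exception (e) is satisfied on its face — the registered capacity is 2,320 units, under the 2,410 units limit; aggregate throughput is 8,490 units, meeting the 7,830 units threshold; the briefing note contains personal medical information. However, paragraph (o) must be considered: (o) operates against (e): the reference index is 361, below the 382 limit. Exception (e) does not apply.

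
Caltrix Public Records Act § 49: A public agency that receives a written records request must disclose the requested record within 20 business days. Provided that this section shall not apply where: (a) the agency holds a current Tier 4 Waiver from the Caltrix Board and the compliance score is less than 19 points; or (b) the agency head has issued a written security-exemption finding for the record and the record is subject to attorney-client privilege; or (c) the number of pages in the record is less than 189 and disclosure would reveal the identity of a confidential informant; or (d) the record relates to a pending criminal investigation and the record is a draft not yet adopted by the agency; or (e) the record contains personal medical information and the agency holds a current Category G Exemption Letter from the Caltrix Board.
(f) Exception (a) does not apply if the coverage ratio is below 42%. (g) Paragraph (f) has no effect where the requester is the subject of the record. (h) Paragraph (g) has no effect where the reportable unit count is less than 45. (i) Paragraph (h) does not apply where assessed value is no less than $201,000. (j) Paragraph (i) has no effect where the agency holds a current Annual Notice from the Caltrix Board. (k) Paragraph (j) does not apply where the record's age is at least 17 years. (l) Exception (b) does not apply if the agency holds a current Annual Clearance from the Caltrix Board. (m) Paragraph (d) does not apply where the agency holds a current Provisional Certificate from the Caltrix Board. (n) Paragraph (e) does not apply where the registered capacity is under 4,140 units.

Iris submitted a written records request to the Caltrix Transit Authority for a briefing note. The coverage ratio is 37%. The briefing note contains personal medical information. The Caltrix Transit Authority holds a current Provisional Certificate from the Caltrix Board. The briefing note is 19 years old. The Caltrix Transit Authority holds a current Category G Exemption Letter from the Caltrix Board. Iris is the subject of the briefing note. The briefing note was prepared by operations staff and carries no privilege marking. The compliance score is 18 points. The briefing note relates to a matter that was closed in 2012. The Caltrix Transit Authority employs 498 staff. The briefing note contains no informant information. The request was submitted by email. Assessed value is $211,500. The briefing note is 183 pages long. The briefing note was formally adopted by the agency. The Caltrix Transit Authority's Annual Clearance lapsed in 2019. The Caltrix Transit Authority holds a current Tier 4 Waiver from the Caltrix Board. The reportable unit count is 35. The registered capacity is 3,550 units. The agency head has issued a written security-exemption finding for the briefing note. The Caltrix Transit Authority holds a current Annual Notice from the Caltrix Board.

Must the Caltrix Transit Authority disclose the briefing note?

No — exception (a) applies; the Caltrix Transit Authority is not required to disclose the briefing note.

Exception (a): a current Tier 4 Waiver is held; the compliance score is 18 points, less than the 19 points limit — every condition holds. Considering the limiting provisions: (f) would limit (a) — the coverage ratio is 37%, below the 42% limit — but (g) sets (f) aside: (g) is engaged — Iris is the subject of the briefing note. (h) is triggered (the reportable unit count is 35, less than the 45 limit), but is overridden by (i): (i) operates — assessed value is $211,500, meeting the $201,000 threshold. (j) would limit (i) — a current Annual Notice is held — but (k) sets (j) aside: (k) operates against (j): the record's age is 19 years, meeting the 17 years threshold. So (a) applies.
Exception (b) requires that the record is subject to attorney-client privilege; but the briefing note carries no privilege marking, so (b) is unavailable.
Exception (c) requires that disclosure would reveal the identity of a confidential informant; but the briefing note contains no informant information, so (c) is unavailable.
Exception (d) fails — the briefing note relates to a closed matter.
Exception (e) is satisfied on its face — the briefing note contains personal medical information; a current Category G Exemption Letter is held. But applying paragraph (n): (n) operates against (e): the registered capacity is 3,550 units, under the 4,140 units limit. Exception (e) does not apply.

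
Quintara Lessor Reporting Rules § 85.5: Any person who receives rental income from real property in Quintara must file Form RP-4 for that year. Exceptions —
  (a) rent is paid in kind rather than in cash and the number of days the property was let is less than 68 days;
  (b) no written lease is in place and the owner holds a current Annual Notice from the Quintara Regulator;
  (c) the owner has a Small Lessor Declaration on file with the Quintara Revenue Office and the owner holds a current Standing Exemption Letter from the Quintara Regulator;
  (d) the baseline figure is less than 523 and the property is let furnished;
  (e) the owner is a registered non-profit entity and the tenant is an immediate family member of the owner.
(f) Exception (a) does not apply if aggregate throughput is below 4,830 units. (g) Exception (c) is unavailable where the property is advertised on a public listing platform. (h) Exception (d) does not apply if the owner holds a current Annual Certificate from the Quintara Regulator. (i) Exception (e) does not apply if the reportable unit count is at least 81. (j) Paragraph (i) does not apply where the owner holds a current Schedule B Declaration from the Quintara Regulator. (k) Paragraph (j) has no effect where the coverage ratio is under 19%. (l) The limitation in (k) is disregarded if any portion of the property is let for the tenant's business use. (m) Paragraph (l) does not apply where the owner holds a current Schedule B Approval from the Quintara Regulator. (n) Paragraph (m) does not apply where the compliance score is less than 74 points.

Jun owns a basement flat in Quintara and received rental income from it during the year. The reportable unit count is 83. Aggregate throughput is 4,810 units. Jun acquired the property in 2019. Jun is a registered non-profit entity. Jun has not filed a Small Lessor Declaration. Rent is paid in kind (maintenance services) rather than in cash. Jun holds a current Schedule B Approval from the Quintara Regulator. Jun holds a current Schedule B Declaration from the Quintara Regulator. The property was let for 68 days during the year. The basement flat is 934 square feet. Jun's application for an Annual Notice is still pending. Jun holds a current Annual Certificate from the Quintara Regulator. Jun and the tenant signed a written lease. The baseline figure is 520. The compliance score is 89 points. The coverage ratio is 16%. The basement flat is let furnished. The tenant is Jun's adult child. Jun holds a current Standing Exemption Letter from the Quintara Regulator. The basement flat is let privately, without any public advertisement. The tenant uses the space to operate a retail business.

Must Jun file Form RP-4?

Yes — Jun must file Form RP-4.

Exception (a) requires that the number of days the property was let is less than 68 days; but the number of days the property was let is 68 days, not less than 68 days, so (a) is unavailable.
Exception (b) requires that no written lease is in place; but a written lease is in place, so (b) is unavailable.
Exception (c) does not apply: no Small Lessor Declaration is on file.
Exception (d): the baseline figure is 520, less than the 523 limit; the property is let furnished — every condition holds. Turning to paragraph (h): (h) operates against (d): a current Annual Certificate is held. So (d) is unavailable.
All of (e)'s requirements are met (Jun is a registered non-profit; the tenant is an immediate family member). Turning to paragraphs (i)–(n): (i) operates against (e): the reportable unit count is 83, meeting the 81 threshold. (j) is engaged (a current Schedule B Declaration is held), but yields to (k): (k) operates against (j): the coverage ratio is 16%, under the 19% limit. (l) would limit (k) — the space is let for business use — but (m) sets (l) aside: (m) is engaged — a current Schedule B Approval is held. (n), which would lift (m), does not operate here — the compliance score is 89 points, not less than 74 points. So (e) is unavailable.
No exception is made out. Jun falls within the general rule.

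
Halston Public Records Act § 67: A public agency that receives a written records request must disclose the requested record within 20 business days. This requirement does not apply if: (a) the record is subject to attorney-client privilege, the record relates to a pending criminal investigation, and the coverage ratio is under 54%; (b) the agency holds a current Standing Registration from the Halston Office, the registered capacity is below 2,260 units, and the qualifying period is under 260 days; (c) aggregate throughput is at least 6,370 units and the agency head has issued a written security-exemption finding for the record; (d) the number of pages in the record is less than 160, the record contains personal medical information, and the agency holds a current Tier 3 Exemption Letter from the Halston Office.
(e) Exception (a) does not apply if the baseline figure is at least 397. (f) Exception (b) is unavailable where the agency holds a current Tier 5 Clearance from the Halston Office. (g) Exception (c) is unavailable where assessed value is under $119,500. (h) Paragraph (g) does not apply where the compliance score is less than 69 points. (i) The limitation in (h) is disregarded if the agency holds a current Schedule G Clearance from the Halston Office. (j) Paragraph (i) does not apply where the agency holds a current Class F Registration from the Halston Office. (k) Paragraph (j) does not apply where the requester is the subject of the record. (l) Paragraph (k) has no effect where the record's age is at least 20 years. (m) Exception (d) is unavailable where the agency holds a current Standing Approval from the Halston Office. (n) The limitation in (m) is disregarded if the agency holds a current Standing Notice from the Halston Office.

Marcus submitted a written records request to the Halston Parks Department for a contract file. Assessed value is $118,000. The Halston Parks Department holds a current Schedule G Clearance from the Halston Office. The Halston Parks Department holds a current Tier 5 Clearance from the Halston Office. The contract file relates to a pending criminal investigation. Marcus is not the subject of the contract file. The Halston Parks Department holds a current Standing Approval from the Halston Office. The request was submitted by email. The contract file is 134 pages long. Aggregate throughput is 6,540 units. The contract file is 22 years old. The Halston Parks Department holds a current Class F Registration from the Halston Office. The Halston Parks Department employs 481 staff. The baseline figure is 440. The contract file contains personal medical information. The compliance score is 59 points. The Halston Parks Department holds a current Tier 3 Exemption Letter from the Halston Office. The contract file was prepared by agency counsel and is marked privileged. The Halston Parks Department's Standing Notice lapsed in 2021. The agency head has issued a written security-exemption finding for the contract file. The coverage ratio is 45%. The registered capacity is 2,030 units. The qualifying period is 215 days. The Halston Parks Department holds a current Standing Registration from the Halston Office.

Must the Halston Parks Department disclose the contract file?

No — exception (c) applies; the Halston Parks Department is not required to disclose the contract file.

All of (a)'s requirements are met (the contract file is privileged; the contract file relates to a pending investigation; the coverage ratio is 45%, under the 54% limit). But applying paragraph (e): (e) operates against (a): the baseline figure is 440, meeting the 397 threshold. Exception (a) does not apply.
Exception (b): a current Standing Registration is held; the registered capacity is 2,030 units, below the 2,260 units limit; the qualifying period is 215 days, under the 260 days limit — every condition holds. Turning to paragraph (f): (f) operates against (b): a current Tier 5 Clearance is held. Exception (b) does not apply.
Exception (c)'s conditions are all satisfied: aggregate throughput is 6,540 units, meeting the 6,370 units threshold; a written security-exemption finding has been issued. As to paragraphs (g)–(l): (g) would limit (c) — assessed value is $118,000, under the $119,500 limit — but (h) sets (g) aside: (h) operates against (g): the compliance score is 59 points, less than the 69 points limit. (i) would limit (h) — a current Schedule G Clearance is held — but (j) sets (i) aside: (j) operates against (i): a current Class F Registration is held. (k), which would lift (j), does not operate here — Marcus is not the subject of the contract file. Exception (c) stands.
Exception (d) is satisfied on its face — the number of pages in the record is 134, less than the 160 limit; the contract file contains personal medical information; a current Tier 3 Exemption Letter is held. But: (m) operates — a current Standing Approval is held. (n), which would lift (m), is not triggered — the Standing Notice is not current. (d) is therefore removed.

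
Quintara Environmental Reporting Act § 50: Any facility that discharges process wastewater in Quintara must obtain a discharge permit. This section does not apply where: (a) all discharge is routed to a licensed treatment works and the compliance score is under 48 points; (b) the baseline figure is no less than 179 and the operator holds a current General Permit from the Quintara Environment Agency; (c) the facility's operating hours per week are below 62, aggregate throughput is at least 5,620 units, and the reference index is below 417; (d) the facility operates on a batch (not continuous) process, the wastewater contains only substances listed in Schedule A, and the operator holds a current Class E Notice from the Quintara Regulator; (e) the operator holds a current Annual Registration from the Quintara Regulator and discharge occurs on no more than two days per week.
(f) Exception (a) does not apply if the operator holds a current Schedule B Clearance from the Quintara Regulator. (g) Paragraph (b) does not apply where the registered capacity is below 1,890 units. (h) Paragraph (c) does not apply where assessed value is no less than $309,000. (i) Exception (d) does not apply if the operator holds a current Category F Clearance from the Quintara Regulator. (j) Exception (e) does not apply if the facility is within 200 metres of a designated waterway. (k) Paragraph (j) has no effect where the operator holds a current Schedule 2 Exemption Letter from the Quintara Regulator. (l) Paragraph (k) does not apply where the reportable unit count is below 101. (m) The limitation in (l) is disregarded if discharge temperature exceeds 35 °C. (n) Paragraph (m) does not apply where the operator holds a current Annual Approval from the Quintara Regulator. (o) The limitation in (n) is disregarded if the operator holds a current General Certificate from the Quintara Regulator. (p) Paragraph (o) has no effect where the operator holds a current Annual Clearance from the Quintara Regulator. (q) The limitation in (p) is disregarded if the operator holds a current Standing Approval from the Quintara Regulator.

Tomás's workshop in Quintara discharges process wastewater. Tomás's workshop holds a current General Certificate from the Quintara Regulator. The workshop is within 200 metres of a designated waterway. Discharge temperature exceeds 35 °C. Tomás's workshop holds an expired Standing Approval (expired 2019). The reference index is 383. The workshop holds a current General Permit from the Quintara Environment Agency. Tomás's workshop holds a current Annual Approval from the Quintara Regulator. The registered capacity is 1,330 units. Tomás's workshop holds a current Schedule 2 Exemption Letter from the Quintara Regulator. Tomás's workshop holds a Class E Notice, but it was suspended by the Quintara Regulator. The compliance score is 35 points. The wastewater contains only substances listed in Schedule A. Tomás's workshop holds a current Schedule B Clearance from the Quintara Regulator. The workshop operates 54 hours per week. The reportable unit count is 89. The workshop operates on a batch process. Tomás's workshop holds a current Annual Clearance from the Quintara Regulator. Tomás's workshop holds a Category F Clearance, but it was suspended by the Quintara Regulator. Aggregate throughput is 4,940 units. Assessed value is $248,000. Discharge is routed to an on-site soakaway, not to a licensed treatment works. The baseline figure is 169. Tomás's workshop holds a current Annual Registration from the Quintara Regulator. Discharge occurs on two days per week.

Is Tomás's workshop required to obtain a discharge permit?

Exception (a) requires that all discharge is routed to a licensed treatment works; but discharge is not routed to a licensed treatment works, so (a) is unavailable.
Exception (b) does not apply: the baseline figure is 169, short of 179.
Exception (c) fails — aggregate throughput is 4,940 units, short of 5,620 units.
Exception (d) requires that the operator holds a current Class E Notice from the Quintara Regulator; but no current Class E Notice is held, so (d) is unavailable.
Exception (e) is satisfied on its face — a current Annual Registration is held; discharge occurs on no more than two days per week. Turning to paragraphs (j)–(q): (j) operates against (e): the workshop is within 200 m of a designated waterway. (k) is triggered (a current Schedule 2 Exemption Letter is held), but is set aside by (l): (l) operates against (k): the reportable unit count is 89, below the 101 limit. (m) would limit (l) — discharge temperature exceeds 35 °C — but (n) sets (m) aside: (n) is engaged — a current Annual Approval is held. (o) would limit (n) — a current General Certificate is held — but (p) sets (o) aside: (p) operates against (o): a current Annual Clearance is held. (q), which would lift (p), is not engaged — the Standing Approval is not current. (e) is therefore removed.
No exception is made out. Tomás's workshop falls within the general rule.

Yes — Tomás's workshop must obtain a discharge permit.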